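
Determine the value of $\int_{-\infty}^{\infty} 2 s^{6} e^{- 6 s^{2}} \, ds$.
$\frac{5 \sqrt{6} \sqrt{\pi}}{1728}$

Begin with the known integral
$$J(a) = \int_{-\infty}^{\infty} 2 e^{- a s^{2}} \, ds = \frac{2 \sqrt{\pi}}{\sqrt{a}}.$$

Differentiating under the integral sign brings down a factor of $(-s^2)$:
$$\frac{dJ}{da} = \int_{-\infty}^{\infty} - 2 s^{2} e^{- a s^{2}} \, ds = - \frac{\sqrt{\pi}}{a^{\frac{3}{2}}}.$$

Repeating $3$ times in total — each differentiation brings down another $(-s^2)$ — gives
$$\frac{d^{3}J}{da^{3}} = \int_{-\infty}^{\infty} - 2 s^{6} e^{- a s^{2}} \, ds = - \frac{15 \sqrt{\pi}}{4 a^{\frac{7}{2}}},$$
and the integrand here is $(-1)^{3}$ times the target integrand, so $I = (-1)^{3}\,\frac{d^{3}J}{da^{3}} = \frac{15 \sqrt{\pi}}{4 a^{\frac{7}{2}}}$.

Setting $a = 6$:
$$I = \frac{5 \sqrt{6} \sqrt{\pi}}{1728}.$$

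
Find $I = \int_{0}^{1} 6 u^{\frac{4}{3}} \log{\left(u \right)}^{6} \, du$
$\frac{9447840}{823543}$

Consider the simpler parametrised integral
$$J(a) = \int_{0}^{1} 6 u^{a} \, du = \frac{6}{a + 1}.$$

Differentiating under the integral sign brings down a factor of $\ln u$:
$$\frac{dJ}{da} = \int_{0}^{1} 6 u^{a} \log{\left(u \right)} \, du = - \frac{6}{\left(a + 1\right)^{2}}.$$

Repeating $6$ times in total — each differentiation brings down another $\ln u$ — gives
$$\frac{d^{6}J}{da^{6}} = \int_{0}^{1} 6 u^{a} \log{\left(u \right)}^{6} \, du = \frac{4320}{\left(a + 1\right)^{7}},$$
and the integrand here is exactly the target integrand, so $I = \frac{4320}{\left(a + 1\right)^{7}}$.

Setting $a = \frac{4}{3}$:
$$I = \frac{9447840}{823543}.$$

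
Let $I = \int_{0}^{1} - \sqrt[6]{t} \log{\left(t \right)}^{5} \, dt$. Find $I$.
$\frac{5598720}{117649}$

Begin with the known integral
$$J(a) = \int_{0}^{1} - t^{a} \, dt = - \frac{1}{a + 1}.$$

Differentiating under the integral sign brings down a factor of $\ln t$:
$$\frac{dJ}{da} = \int_{0}^{1} - t^{a} \log{\left(t \right)} \, dt = \frac{1}{\left(a + 1\right)^{2}}.$$

Repeating $5$ times in total — each differentiation brings down another $\ln t$ — gives
$$\frac{d^{5}J}{da^{5}} = \int_{0}^{1} - t^{a} \log{\left(t \right)}^{5} \, dt = \frac{120}{\left(a + 1\right)^{6}},$$
and the integrand here is exactly the target integrand, so $I = \frac{120}{\left(a + 1\right)^{6}}$.

Setting $a = \frac{1}{6}$:
$$I = \frac{5598720}{117649}.$$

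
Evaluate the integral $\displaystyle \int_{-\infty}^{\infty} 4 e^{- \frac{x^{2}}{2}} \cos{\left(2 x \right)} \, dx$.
$\frac{4 \sqrt{2} \sqrt{\pi}}{e^{2}}$

Let $b$ denote the cosine frequency and define $I(b) = \int_{-\infty}^{\infty} 4 e^{- \frac{x^{2}}{2}} \cos{\left(b x \right)} \, dx$.

Differentiating under the integral sign,
$$I'(b) = \int_{-\infty}^{\infty} - 4 x e^{- \frac{x^{2}}{2}} \sin{\left(b x \right)} \, dx.$$

Integrate $\int_{-\infty}^{\infty} x \sin(b x)\, e^{- \frac{x^{2}}{2}}\, dx$ by parts with $u = \sin(b x)$ and $dv = x\, e^{- \frac{x^{2}}{2}}\, dx$, giving $v = - e^{- \frac{x^{2}}{2}}$. The boundary term vanishes and
$$\int_{-\infty}^{\infty} x \sin(b x)\, e^{- \frac{x^{2}}{2}}\, dx = b \int_{-\infty}^{\infty} \cos(b x)\, e^{- \frac{x^{2}}{2}}\, dx,$$
so $I'(b) = - b\, I(b)$.

This is a separable first-order ODE; solving with the initial condition $I(0) = \int_{-\infty}^{\infty} 4 e^{- \frac{x^{2}}{2}}\,dx = 4 \sqrt{2} \sqrt{\pi}$ gives
$$I(b) = 4 \sqrt{2} \sqrt{\pi} e^{- \frac{b^{2}}{2}}.$$

Setting $b = 2$:
$$I = \frac{4 \sqrt{2} \sqrt{\pi}}{e^{2}}.$$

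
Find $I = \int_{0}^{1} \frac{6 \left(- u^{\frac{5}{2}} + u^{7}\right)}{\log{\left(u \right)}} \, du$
$- \log{\left(\frac{117649}{16777216} \right)}$

Introduce a parameter $a$ in the exponent: let $I(a) = \int_{0}^{1} \frac{6 \left(u^{7} - u^{a}\right)}{\log{\left(u \right)}} \, du$.

Since $\dfrac{\partial}{\partial a}\,u^{a} = u^{a} \ln u$, the $\ln u$ in the denominator cancels and
$$\frac{dI}{da} = \int_{0}^{1} -6 u^{a} \, du = -6 \left[\frac{u^{a+1}}{a+1}\right]_0^1 = - \frac{6}{a + 1}.$$

Integrating with respect to $a$ gives $I(a) = - \log{\left(\frac{\left(a + 1\right)^{6}}{262144} \right)} + C$.

At $a = 7$ the integrand is identically $0$, so $I(7) = 0$. The closed form gives $0$, hence $C = 0$.

Setting $a = \frac{5}{2}$:
$$I = - \log{\left(\frac{117649}{16777216} \right)}.$$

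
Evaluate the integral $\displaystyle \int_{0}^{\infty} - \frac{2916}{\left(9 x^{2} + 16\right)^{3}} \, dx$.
$- \frac{729 \pi}{4096}$

Start from the standard arctangent integral
$$J(a) = \int_{0}^{\infty} - \frac{4}{a^{2} + x^{2}} \, dx = - \frac{2 \pi}{a}.$$

Differentiating under the integral sign with respect to $a$,
$$\frac{dJ}{da} = \int_{0}^{\infty} \frac{8 a}{\left(a^{2} + x^{2}\right)^{2}} \, dx = \frac{2 \pi}{a^{2}},$$
so $\int_{0}^{\infty} - \frac{4}{\left(a^{2} + x^{2}\right)^{2}} \, dx = - \frac{\pi}{a^{3}}$.

Repeating — each differentiation of $1/(x^2+a^2)^j$ produces $-2ja/(x^2+a^2)^{j+1}$ — and dividing through by $-2ja$ at each step yields, after $2$ differentiations in total,
$$\int_{0}^{\infty} - \frac{4}{\left(a^{2} + x^{2}\right)^{3}} \, dx = - \frac{3 \pi}{4 a^{5}}.$$

Setting $a = \frac{4}{3}$:
$$I = - \frac{729 \pi}{4096}.$$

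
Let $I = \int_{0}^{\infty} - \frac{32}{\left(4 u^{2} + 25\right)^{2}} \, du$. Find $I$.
$- \frac{4 \pi}{125}$

Begin with the known result
$$J(a) = \int_{0}^{\infty} - \frac{2}{a^{2} + u^{2}} \, du = - \frac{\pi}{a}.$$

Differentiating under the integral sign with respect to $a$,
$$\frac{dJ}{da} = \int_{0}^{\infty} \frac{4 a}{\left(a^{2} + u^{2}\right)^{2}} \, du = \frac{\pi}{a^{2}},$$
so $\int_{0}^{\infty} - \frac{2}{\left(a^{2} + u^{2}\right)^{2}} \, du = - \frac{\pi}{2 a^{3}}$.

Setting $a = \frac{5}{2}$:
$$I = - \frac{4 \pi}{125}.$$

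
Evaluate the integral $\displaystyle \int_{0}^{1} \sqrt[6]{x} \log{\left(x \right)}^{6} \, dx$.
$\frac{201553920}{823543}$

Start from the elementary integral
$$J(a) = \int_{0}^{1} x^{a} \, dx = \frac{1}{a + 1}.$$

Differentiating under the integral sign brings down a factor of $\ln x$:
$$\frac{dJ}{da} = \int_{0}^{1} x^{a} \log{\left(x \right)} \, dx = - \frac{1}{\left(a + 1\right)^{2}}.$$

Repeating $6$ times in total — each differentiation brings down another $\ln x$ — gives
$$\frac{d^{6}J}{da^{6}} = \int_{0}^{1} x^{a} \log{\left(x \right)}^{6} \, dx = \frac{720}{\left(a + 1\right)^{7}},$$
and the integrand here is exactly the target integrand, so $I = \frac{720}{\left(a + 1\right)^{7}}$.

Setting $a = \frac{1}{6}$:
$$I = \frac{201553920}{823543}.$$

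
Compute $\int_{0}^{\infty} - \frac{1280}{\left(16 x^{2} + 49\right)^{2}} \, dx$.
$- \frac{80 \pi}{343}$

Recall the elementary integral
$$J(a) = \int_{0}^{\infty} - \frac{5}{a^{2} + x^{2}} \, dx = - \frac{5 \pi}{2 a}.$$

Differentiating under the integral sign with respect to $a$,
$$\frac{dJ}{da} = \int_{0}^{\infty} \frac{10 a}{\left(a^{2} + x^{2}\right)^{2}} \, dx = \frac{5 \pi}{2 a^{2}},$$
so $\int_{0}^{\infty} - \frac{5}{\left(a^{2} + x^{2}\right)^{2}} \, dx = - \frac{5 \pi}{4 a^{3}}$.

Setting $a = \frac{7}{4}$:
$$I = - \frac{80 \pi}{343}.$$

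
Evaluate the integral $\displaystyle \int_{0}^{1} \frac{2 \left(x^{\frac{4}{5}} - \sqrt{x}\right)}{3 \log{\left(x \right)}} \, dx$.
$- \frac{\log{\left(150 \right)}}{3} + \log{\left(6 \right)}$

Consider the one-parameter family: let $I(a) = \int_{0}^{1} \frac{2 \left(x^{\frac{4}{5}} - x^{a}\right)}{3 \log{\left(x \right)}} \, dx$.

Since $\dfrac{\partial}{\partial a}\,x^{a} = x^{a} \ln x$, the $\ln x$ in the denominator cancels and
$$\frac{dI}{da} = \int_{0}^{1} - \frac{2}{3} x^{a} \, dx = - \frac{2}{3} \left[\frac{x^{a+1}}{a+1}\right]_0^1 = - \frac{2}{3 a + 3}.$$

Integrating with respect to $a$ gives $I(a) = - \log{\left(\frac{15^{\frac{2}{3}} \left(a + 1\right)^{\frac{2}{3}}}{9} \right)} + C$.

At $a = \frac{4}{5}$ the integrand is identically $0$, so $I(\frac{4}{5}) = 0$. The closed form gives $0$, hence $C = 0$.

Setting $a = \frac{1}{2}$:
$$I = - \frac{\log{\left(150 \right)}}{3} + \log{\left(6 \right)}.$$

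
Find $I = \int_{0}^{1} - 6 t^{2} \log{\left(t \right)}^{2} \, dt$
$- \frac{4}{9}$

Consider the simpler parametrised integral
$$J(a) = \int_{0}^{1} - 6 t^{a} \, dt = - \frac{6}{a + 1}.$$

Differentiating under the integral sign brings down a factor of $\ln t$:
$$\frac{dJ}{da} = \int_{0}^{1} - 6 t^{a} \log{\left(t \right)} \, dt = \frac{6}{\left(a + 1\right)^{2}}.$$

Repeating twice in total — each differentiation brings down another $\ln t$ — gives
$$\frac{d^{2}J}{da^{2}} = \int_{0}^{1} - 6 t^{a} \log{\left(t \right)}^{2} \, dt = - \frac{12}{\left(a + 1\right)^{3}},$$
and the integrand here is exactly the target integrand, so $I = - \frac{12}{\left(a + 1\right)^{3}}$.

Setting $a = 2$:
$$I = - \frac{4}{9}.$$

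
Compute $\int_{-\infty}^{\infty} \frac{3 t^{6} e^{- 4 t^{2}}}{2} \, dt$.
$\frac{45 \sqrt{\pi}}{2048}$

Consider the simpler parametrised integral
$$J(a) = \int_{-\infty}^{\infty} \frac{3 e^{- a t^{2}}}{2} \, dt = \frac{3 \sqrt{\pi}}{2 \sqrt{a}}.$$

Differentiating under the integral sign brings down a factor of $(-t^2)$:
$$\frac{dJ}{da} = \int_{-\infty}^{\infty} - \frac{3 t^{2} e^{- a t^{2}}}{2} \, dt = - \frac{3 \sqrt{\pi}}{4 a^{\frac{3}{2}}}.$$

Repeating $3$ times in total — each differentiation brings down another $(-t^2)$ — gives
$$\frac{d^{3}J}{da^{3}} = \int_{-\infty}^{\infty} - \frac{3 t^{6} e^{- a t^{2}}}{2} \, dt = - \frac{45 \sqrt{\pi}}{16 a^{\frac{7}{2}}},$$
and the integrand here is $(-1)^{3}$ times the target integrand, so $I = (-1)^{3}\,\frac{d^{3}J}{da^{3}} = \frac{45 \sqrt{\pi}}{16 a^{\frac{7}{2}}}$.

Setting $a = 4$:
$$I = \frac{45 \sqrt{\pi}}{2048}.$$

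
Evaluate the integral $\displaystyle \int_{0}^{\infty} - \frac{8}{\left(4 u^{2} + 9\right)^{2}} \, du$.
$- \frac{\pi}{27}$

Begin with the known result
$$J(a) = \int_{0}^{\infty} - \frac{1}{2 \left(a^{2} + u^{2}\right)} \, du = - \frac{\pi}{4 a}.$$

Differentiating under the integral sign with respect to $a$,
$$\frac{dJ}{da} = \int_{0}^{\infty} \frac{a}{\left(a^{2} + u^{2}\right)^{2}} \, du = \frac{\pi}{4 a^{2}},$$
so $\int_{0}^{\infty} - \frac{1}{2 \left(a^{2} + u^{2}\right)^{2}} \, du = - \frac{\pi}{8 a^{3}}$.

Setting $a = \frac{3}{2}$:
$$I = - \frac{\pi}{27}.$$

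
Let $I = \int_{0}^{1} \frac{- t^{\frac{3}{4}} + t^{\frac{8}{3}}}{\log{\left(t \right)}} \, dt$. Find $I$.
$- \log{\left(21 \right)} + \log{\left(44 \right)}$

Consider the one-parameter family: let $I(a) = \int_{0}^{1} \frac{t^{\frac{8}{3}} - t^{a}}{\log{\left(t \right)}} \, dt$.

Since $\dfrac{\partial}{\partial a}\,t^{a} = t^{a} \ln t$, the $\ln t$ in the denominator cancels and
$$\frac{dI}{da} = \int_{0}^{1} -1 t^{a} \, dt = -1 \left[\frac{t^{a+1}}{a+1}\right]_0^1 = - \frac{1}{a + 1}.$$

Integrating with respect to $a$ gives $I(a) = - \log{\left(\frac{3 a}{11} + \frac{3}{11} \right)} + C$.

At $a = \frac{8}{3}$ the integrand is identically $0$, so $I(\frac{8}{3}) = 0$. The closed form gives $0$, hence $C = 0$.

Setting $a = \frac{3}{4}$:
$$I = - \log{\left(21 \right)} + \log{\left(44 \right)}.$$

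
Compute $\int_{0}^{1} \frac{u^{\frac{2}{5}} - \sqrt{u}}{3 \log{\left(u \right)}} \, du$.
$- \frac{\log{\left(15 \right)}}{3} + \frac{\log{\left(14 \right)}}{3}$

Replace the exponent $\frac{2}{5}$ by a parameter $a$: let $I(a) = \int_{0}^{1} \frac{- \sqrt{u} + u^{a}}{3 \log{\left(u \right)}} \, du$.

Since $\dfrac{\partial}{\partial a}\,u^{a} = u^{a} \ln u$, the $\ln u$ in the denominator cancels and
$$\frac{dI}{da} = \int_{0}^{1} \frac{1}{3} u^{a} \, du = \frac{1}{3} \left[\frac{u^{a+1}}{a+1}\right]_0^1 = \frac{1}{3 \left(a + 1\right)}.$$

Integrating with respect to $a$ gives $I(a) = \frac{\log{\left(a + 1 \right)}}{3} - \frac{\log{\left(3 \right)}}{3} + \frac{\log{\left(2 \right)}}{3} + C$.

At $a = \frac{1}{2}$ the integrand is identically $0$, so $I(\frac{1}{2}) = 0$. The closed form gives $0$, hence $C = 0$.

Setting $a = \frac{2}{5}$:
$$I = - \frac{\log{\left(15 \right)}}{3} + \frac{\log{\left(14 \right)}}{3}.$$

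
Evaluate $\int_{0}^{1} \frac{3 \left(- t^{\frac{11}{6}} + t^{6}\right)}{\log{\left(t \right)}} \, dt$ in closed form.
$\log{\left(\frac{74088}{4913} \right)}$

Consider the one-parameter family: let $I(a) = \int_{0}^{1} \frac{3 \left(- t^{\frac{11}{6}} + t^{a}\right)}{\log{\left(t \right)}} \, dt$.

Since $\dfrac{\partial}{\partial a}\,t^{a} = t^{a} \ln t$, the $\ln t$ in the denominator cancels and
$$\frac{dI}{da} = \int_{0}^{1} 3 t^{a} \, dt = 3 \left[\frac{t^{a+1}}{a+1}\right]_0^1 = \frac{3}{a + 1}.$$

Integrating with respect to $a$ gives $I(a) = \log{\left(\frac{216 \left(a + 1\right)^{3}}{4913} \right)} + C$.

At $a = \frac{11}{6}$ the integrand is identically $0$, so $I(\frac{11}{6}) = 0$. The closed form gives $0$, hence $C = 0$.

Setting $a = 6$:
$$I = \log{\left(\frac{74088}{4913} \right)}.$$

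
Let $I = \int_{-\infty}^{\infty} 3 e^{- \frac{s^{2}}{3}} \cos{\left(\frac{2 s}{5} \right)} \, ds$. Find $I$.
$\frac{3 \sqrt{3} \sqrt{\pi}}{e^{\frac{3}{25}}}$

Let $b$ denote the cosine frequency and define $I(b) = \int_{-\infty}^{\infty} 3 e^{- \frac{s^{2}}{3}} \cos{\left(b s \right)} \, ds$.

Differentiating under the integral sign,
$$I'(b) = \int_{-\infty}^{\infty} - 3 s e^{- \frac{s^{2}}{3}} \sin{\left(b s \right)} \, ds.$$

Integrate $\int_{-\infty}^{\infty} s \sin(b s)\, e^{- \frac{s^{2}}{3}}\, ds$ by parts with $u = \sin(b s)$ and $dv = s\, e^{- \frac{s^{2}}{3}}\, ds$, giving $v = - \frac{3 e^{- \frac{s^{2}}{3}}}{2}$. The boundary term vanishes and
$$\int_{-\infty}^{\infty} s \sin(b s)\, e^{- \frac{s^{2}}{3}}\, ds = \frac{3 b}{2} \int_{-\infty}^{\infty} \cos(b s)\, e^{- \frac{s^{2}}{3}}\, ds,$$
so $I'(b) = - \frac{3 b}{2}\, I(b)$.

This is a separable first-order ODE; solving with the initial condition $I(0) = \int_{-\infty}^{\infty} 3 e^{- \frac{s^{2}}{3}}\,ds = 3 \sqrt{3} \sqrt{\pi}$ gives
$$I(b) = 3 \sqrt{3} \sqrt{\pi} e^{- \frac{3 b^{2}}{4}}.$$

Setting $b = \frac{2}{5}$:
$$I = \frac{3 \sqrt{3} \sqrt{\pi}}{e^{\frac{3}{25}}}.$$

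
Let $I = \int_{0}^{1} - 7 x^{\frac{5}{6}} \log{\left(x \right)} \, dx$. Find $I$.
$\frac{252}{121}$

Start from the elementary integral
$$J(a) = \int_{0}^{1} - 7 x^{a} \, dx = - \frac{7}{a + 1}.$$

Differentiating under the integral sign brings down a factor of $\ln x$:
$$\frac{dJ}{da} = \int_{0}^{1} - 7 x^{a} \log{\left(x \right)} \, dx = \frac{7}{\left(a + 1\right)^{2}}.$$

The integral on the left is $I$, so $I = \frac{7}{\left(a + 1\right)^{2}}$.

Setting $a = \frac{5}{6}$:
$$I = \frac{252}{121}.$$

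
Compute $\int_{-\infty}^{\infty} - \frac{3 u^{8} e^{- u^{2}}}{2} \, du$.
$- \frac{315 \sqrt{\pi}}{32}$

Consider the simpler parametrised integral
$$J(a) = \int_{-\infty}^{\infty} - \frac{3 e^{- a u^{2}}}{2} \, du = - \frac{3 \sqrt{\pi}}{2 \sqrt{a}}.$$

Differentiating under the integral sign brings down a factor of $(-u^2)$:
$$\frac{dJ}{da} = \int_{-\infty}^{\infty} \frac{3 u^{2} e^{- a u^{2}}}{2} \, du = \frac{3 \sqrt{\pi}}{4 a^{\frac{3}{2}}}.$$

Repeating $4$ times in total — each differentiation brings down another $(-u^2)$ — gives
$$\frac{d^{4}J}{da^{4}} = \int_{-\infty}^{\infty} - \frac{3 u^{8} e^{- a u^{2}}}{2} \, du = - \frac{315 \sqrt{\pi}}{32 a^{\frac{9}{2}}},$$
and the integrand here is exactly the target integrand, so $I = - \frac{315 \sqrt{\pi}}{32 a^{\frac{9}{2}}}$.

Setting $a = 1$:
$$I = - \frac{315 \sqrt{\pi}}{32}.$$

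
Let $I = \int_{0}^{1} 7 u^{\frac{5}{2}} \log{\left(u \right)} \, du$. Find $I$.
$- \frac{4}{7}$

Consider the simpler parametrised integral
$$J(a) = \int_{0}^{1} 7 u^{a} \, du = \frac{7}{a + 1}.$$

Differentiating under the integral sign brings down a factor of $\ln u$:
$$\frac{dJ}{da} = \int_{0}^{1} 7 u^{a} \log{\left(u \right)} \, du = - \frac{7}{\left(a + 1\right)^{2}}.$$

The integral on the left is $I$, so $I = - \frac{7}{\left(a + 1\right)^{2}}$.

Setting $a = \frac{5}{2}$:
$$I = - \frac{4}{7}.$$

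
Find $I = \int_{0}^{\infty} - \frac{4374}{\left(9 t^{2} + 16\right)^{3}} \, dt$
$- \frac{2187 \pi}{8192}$

Begin with the known result
$$J(a) = \int_{0}^{\infty} - \frac{6}{a^{2} + t^{2}} \, dt = - \frac{3 \pi}{a}.$$

Differentiating under the integral sign with respect to $a$,
$$\frac{dJ}{da} = \int_{0}^{\infty} \frac{12 a}{\left(a^{2} + t^{2}\right)^{2}} \, dt = \frac{3 \pi}{a^{2}},$$
so $\int_{0}^{\infty} - \frac{6}{\left(a^{2} + t^{2}\right)^{2}} \, dt = - \frac{3 \pi}{2 a^{3}}$.

Repeating — each differentiation of $1/(t^2+a^2)^j$ produces $-2ja/(t^2+a^2)^{j+1}$ — and dividing through by $-2ja$ at each step yields, after $2$ differentiations in total,
$$\int_{0}^{\infty} - \frac{6}{\left(a^{2} + t^{2}\right)^{3}} \, dt = - \frac{9 \pi}{8 a^{5}}.$$

Setting $a = \frac{4}{3}$:
$$I = - \frac{2187 \pi}{8192}.$$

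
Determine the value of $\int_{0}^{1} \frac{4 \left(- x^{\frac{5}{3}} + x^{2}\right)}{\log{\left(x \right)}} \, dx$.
$\log{\left(\frac{6561}{4096} \right)}$

Introduce a parameter $a$ in the exponent: let $I(a) = \int_{0}^{1} \frac{4 \left(x^{2} - x^{a}\right)}{\log{\left(x \right)}} \, dx$.

Since $\dfrac{\partial}{\partial a}\,x^{a} = x^{a} \ln x$, the $\ln x$ in the denominator cancels and
$$\frac{dI}{da} = \int_{0}^{1} -4 x^{a} \, dx = -4 \left[\frac{x^{a+1}}{a+1}\right]_0^1 = - \frac{4}{a + 1}.$$

Integrating with respect to $a$ gives $I(a) = \log{\left(\frac{81}{\left(a + 1\right)^{4}} \right)} + C$.

At $a = 2$ the integrand is identically $0$, so $I(2) = 0$. The closed form gives $0$, hence $C = 0$.

Setting $a = \frac{5}{3}$:
$$I = \log{\left(\frac{6561}{4096} \right)}.$$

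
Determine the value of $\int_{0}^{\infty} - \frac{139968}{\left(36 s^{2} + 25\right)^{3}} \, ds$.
$- \frac{4374 \pi}{3125}$

Recall the elementary integral
$$J(a) = \int_{0}^{\infty} - \frac{3}{a^{2} + s^{2}} \, ds = - \frac{3 \pi}{2 a}.$$

Differentiating under the integral sign with respect to $a$,
$$\frac{dJ}{da} = \int_{0}^{\infty} \frac{6 a}{\left(a^{2} + s^{2}\right)^{2}} \, ds = \frac{3 \pi}{2 a^{2}},$$
so $\int_{0}^{\infty} - \frac{3}{\left(a^{2} + s^{2}\right)^{2}} \, ds = - \frac{3 \pi}{4 a^{3}}$.

Repeating — each differentiation of $1/(s^2+a^2)^j$ produces $-2ja/(s^2+a^2)^{j+1}$ — and dividing through by $-2ja$ at each step yields, after $2$ differentiations in total,
$$\int_{0}^{\infty} - \frac{3}{\left(a^{2} + s^{2}\right)^{3}} \, ds = - \frac{9 \pi}{16 a^{5}}.$$

Setting $a = \frac{5}{6}$:
$$I = - \frac{4374 \pi}{3125}.$$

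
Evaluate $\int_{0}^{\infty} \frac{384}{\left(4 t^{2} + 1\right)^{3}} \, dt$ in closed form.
$36 \pi$

Start from the standard arctangent integral
$$J(a) = \int_{0}^{\infty} \frac{6}{a^{2} + t^{2}} \, dt = \frac{3 \pi}{a}.$$

Differentiating under the integral sign with respect to $a$,
$$\frac{dJ}{da} = \int_{0}^{\infty} - \frac{12 a}{\left(a^{2} + t^{2}\right)^{2}} \, dt = - \frac{3 \pi}{a^{2}},$$
so $\int_{0}^{\infty} \frac{6}{\left(a^{2} + t^{2}\right)^{2}} \, dt = \frac{3 \pi}{2 a^{3}}$.

Repeating — each differentiation of $1/(t^2+a^2)^j$ produces $-2ja/(t^2+a^2)^{j+1}$ — and dividing through by $-2ja$ at each step yields, after $2$ differentiations in total,
$$\int_{0}^{\infty} \frac{6}{\left(a^{2} + t^{2}\right)^{3}} \, dt = \frac{9 \pi}{8 a^{5}}.$$

Setting $a = \frac{1}{2}$:
$$I = 36 \pi.$$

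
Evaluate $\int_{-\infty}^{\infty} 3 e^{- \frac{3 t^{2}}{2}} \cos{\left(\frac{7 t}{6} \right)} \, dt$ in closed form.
$\frac{\sqrt{6} \sqrt{\pi}}{e^{\frac{49}{216}}}$

Treat the cosine frequency as a parameter and define $I(b) = \int_{-\infty}^{\infty} 3 e^{- \frac{3 t^{2}}{2}} \cos{\left(b t \right)} \, dt$.

Differentiating under the integral sign,
$$I'(b) = \int_{-\infty}^{\infty} - 3 t e^{- \frac{3 t^{2}}{2}} \sin{\left(b t \right)} \, dt.$$

Integrate $\int_{-\infty}^{\infty} t \sin(b t)\, e^{- \frac{3 t^{2}}{2}}\, dt$ by parts with $u = \sin(b t)$ and $dv = t\, e^{- \frac{3 t^{2}}{2}}\, dt$, giving $v = - \frac{e^{- \frac{3 t^{2}}{2}}}{3}$. The boundary term vanishes and
$$\int_{-\infty}^{\infty} t \sin(b t)\, e^{- \frac{3 t^{2}}{2}}\, dt = \frac{b}{3} \int_{-\infty}^{\infty} \cos(b t)\, e^{- \frac{3 t^{2}}{2}}\, dt,$$
so $I'(b) = - \frac{b}{3}\, I(b)$.

This is a separable first-order ODE; solving with the initial condition $I(0) = \int_{-\infty}^{\infty} 3 e^{- \frac{3 t^{2}}{2}}\,dt = \sqrt{6} \sqrt{\pi}$ gives
$$I(b) = \sqrt{6} \sqrt{\pi} e^{- \frac{b^{2}}{6}}.$$

Setting $b = \frac{7}{6}$:
$$I = \frac{\sqrt{6} \sqrt{\pi}}{e^{\frac{49}{216}}}.$$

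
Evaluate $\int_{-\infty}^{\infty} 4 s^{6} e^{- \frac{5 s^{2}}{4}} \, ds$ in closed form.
$\frac{192 \sqrt{5} \sqrt{\pi}}{125}$

Consider the simpler parametrised integral
$$J(a) = \int_{-\infty}^{\infty} 4 e^{- a s^{2}} \, ds = \frac{4 \sqrt{\pi}}{\sqrt{a}}.$$

Differentiating under the integral sign brings down a factor of $(-s^2)$:
$$\frac{dJ}{da} = \int_{-\infty}^{\infty} - 4 s^{2} e^{- a s^{2}} \, ds = - \frac{2 \sqrt{\pi}}{a^{\frac{3}{2}}}.$$

Repeating $3$ times in total — each differentiation brings down another $(-s^2)$ — gives
$$\frac{d^{3}J}{da^{3}} = \int_{-\infty}^{\infty} - 4 s^{6} e^{- a s^{2}} \, ds = - \frac{15 \sqrt{\pi}}{2 a^{\frac{7}{2}}},$$
and the integrand here is $(-1)^{3}$ times the target integrand, so $I = (-1)^{3}\,\frac{d^{3}J}{da^{3}} = \frac{15 \sqrt{\pi}}{2 a^{\frac{7}{2}}}$.

Setting $a = \frac{5}{4}$:
$$I = \frac{192 \sqrt{5} \sqrt{\pi}}{125}.$$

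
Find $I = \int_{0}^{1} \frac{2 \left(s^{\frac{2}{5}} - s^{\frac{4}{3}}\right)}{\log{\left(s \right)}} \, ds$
$\log{\left(\frac{9}{25} \right)}$

Consider the one-parameter family: let $I(a) = \int_{0}^{1} \frac{2 \left(- s^{\frac{4}{3}} + s^{a}\right)}{\log{\left(s \right)}} \, ds$.

Since $\dfrac{\partial}{\partial a}\,s^{a} = s^{a} \ln s$, the $\ln s$ in the denominator cancels and
$$\frac{dI}{da} = \int_{0}^{1} 2 s^{a} \, ds = 2 \left[\frac{s^{a+1}}{a+1}\right]_0^1 = \frac{2}{a + 1}.$$

Integrating with respect to $a$ gives $I(a) = \log{\left(\frac{9 \left(a + 1\right)^{2}}{49} \right)} + C$.

At $a = \frac{4}{3}$ the integrand is identically $0$, so $I(\frac{4}{3}) = 0$. The closed form gives $0$, hence $C = 0$.

Setting $a = \frac{2}{5}$:
$$I = \log{\left(\frac{9}{25} \right)}.$$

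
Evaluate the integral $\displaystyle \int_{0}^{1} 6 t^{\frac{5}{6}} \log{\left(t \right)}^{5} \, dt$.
$- \frac{33592320}{1771561}$

Start from the elementary integral
$$J(a) = \int_{0}^{1} 6 t^{a} \, dt = \frac{6}{a + 1}.$$

Differentiating under the integral sign brings down a factor of $\ln t$:
$$\frac{dJ}{da} = \int_{0}^{1} 6 t^{a} \log{\left(t \right)} \, dt = - \frac{6}{\left(a + 1\right)^{2}}.$$

Repeating $5$ times in total — each differentiation brings down another $\ln t$ — gives
$$\frac{d^{5}J}{da^{5}} = \int_{0}^{1} 6 t^{a} \log{\left(t \right)}^{5} \, dt = - \frac{720}{\left(a + 1\right)^{6}},$$
and the integrand here is exactly the target integrand, so $I = - \frac{720}{\left(a + 1\right)^{6}}$.

Setting $a = \frac{5}{6}$:
$$I = - \frac{33592320}{1771561}.$$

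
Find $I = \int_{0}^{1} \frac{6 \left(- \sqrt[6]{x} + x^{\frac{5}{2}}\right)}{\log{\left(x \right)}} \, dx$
$\log{\left(729 \right)}$

Introduce a parameter $a$ in the exponent: let $I(a) = \int_{0}^{1} \frac{6 \left(- \sqrt[6]{x} + x^{a}\right)}{\log{\left(x \right)}} \, dx$.

Since $\dfrac{\partial}{\partial a}\,x^{a} = x^{a} \ln x$, the $\ln x$ in the denominator cancels and
$$\frac{dI}{da} = \int_{0}^{1} 6 x^{a} \, dx = 6 \left[\frac{x^{a+1}}{a+1}\right]_0^1 = \frac{6}{a + 1}.$$

Integrating with respect to $a$ gives $I(a) = \log{\left(\frac{46656 \left(a + 1\right)^{6}}{117649} \right)} + C$.

At $a = \frac{1}{6}$ the integrand is identically $0$, so $I(\frac{1}{6}) = 0$. The closed form gives $0$, hence $C = 0$.

Setting $a = \frac{5}{2}$:
$$I = \log{\left(729 \right)}.$$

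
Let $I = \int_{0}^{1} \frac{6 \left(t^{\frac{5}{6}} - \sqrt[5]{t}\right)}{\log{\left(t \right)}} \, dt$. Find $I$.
$- \log{\left(\frac{2176782336}{27680640625} \right)}$

Consider the one-parameter family: let $I(a) = \int_{0}^{1} \frac{6 \left(t^{\frac{5}{6}} - t^{a}\right)}{\log{\left(t \right)}} \, dt$.

Since $\dfrac{\partial}{\partial a}\,t^{a} = t^{a} \ln t$, the $\ln t$ in the denominator cancels and
$$\frac{dI}{da} = \int_{0}^{1} -6 t^{a} \, dt = -6 \left[\frac{t^{a+1}}{a+1}\right]_0^1 = - \frac{6}{a + 1}.$$

Integrating with respect to $a$ gives $I(a) = - \log{\left(\frac{46656 \left(a + 1\right)^{6}}{1771561} \right)} + C$.

At $a = \frac{5}{6}$ the integrand is identically $0$, so $I(\frac{5}{6}) = 0$. The closed form gives $0$, hence $C = 0$.

Setting $a = \frac{1}{5}$:
$$I = - \log{\left(\frac{2176782336}{27680640625} \right)}.$$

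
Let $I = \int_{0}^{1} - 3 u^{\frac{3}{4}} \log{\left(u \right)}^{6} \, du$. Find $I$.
$- \frac{35389440}{823543}$

Start from the elementary integral
$$J(a) = \int_{0}^{1} - 3 u^{a} \, du = - \frac{3}{a + 1}.$$

Differentiating under the integral sign brings down a factor of $\ln u$:
$$\frac{dJ}{da} = \int_{0}^{1} - 3 u^{a} \log{\left(u \right)} \, du = \frac{3}{\left(a + 1\right)^{2}}.$$

Repeating $6$ times in total — each differentiation brings down another $\ln u$ — gives
$$\frac{d^{6}J}{da^{6}} = \int_{0}^{1} - 3 u^{a} \log{\left(u \right)}^{6} \, du = - \frac{2160}{\left(a + 1\right)^{7}},$$
and the integrand here is exactly the target integrand, so $I = - \frac{2160}{\left(a + 1\right)^{7}}$.

Setting $a = \frac{3}{4}$:
$$I = - \frac{35389440}{823543}.$$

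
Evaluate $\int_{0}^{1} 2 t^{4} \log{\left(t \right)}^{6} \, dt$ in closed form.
$\frac{288}{15625}$

Begin with the known integral
$$J(a) = \int_{0}^{1} 2 t^{a} \, dt = \frac{2}{a + 1}.$$

Differentiating under the integral sign brings down a factor of $\ln t$:
$$\frac{dJ}{da} = \int_{0}^{1} 2 t^{a} \log{\left(t \right)} \, dt = - \frac{2}{\left(a + 1\right)^{2}}.$$

Repeating $6$ times in total — each differentiation brings down another $\ln t$ — gives
$$\frac{d^{6}J}{da^{6}} = \int_{0}^{1} 2 t^{a} \log{\left(t \right)}^{6} \, dt = \frac{1440}{\left(a + 1\right)^{7}},$$
and the integrand here is exactly the target integrand, so $I = \frac{1440}{\left(a + 1\right)^{7}}$.

Setting $a = 4$:
$$I = \frac{288}{15625}.$$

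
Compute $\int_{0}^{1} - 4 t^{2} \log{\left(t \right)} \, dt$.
$\frac{4}{9}$

Consider the simpler parametrised integral
$$J(a) = \int_{0}^{1} - 4 t^{a} \, dt = - \frac{4}{a + 1}.$$

Differentiating under the integral sign brings down a factor of $\ln t$:
$$\frac{dJ}{da} = \int_{0}^{1} - 4 t^{a} \log{\left(t \right)} \, dt = \frac{4}{\left(a + 1\right)^{2}}.$$

The integral on the left is $I$, so $I = \frac{4}{\left(a + 1\right)^{2}}$.

Setting $a = 2$:
$$I = \frac{4}{9}.$$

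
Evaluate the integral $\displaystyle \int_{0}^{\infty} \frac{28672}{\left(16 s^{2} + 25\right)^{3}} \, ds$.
$\frac{1344 \pi}{3125}$

Begin with the known result
$$J(a) = \int_{0}^{\infty} \frac{7}{a^{2} + s^{2}} \, ds = \frac{7 \pi}{2 a}.$$

Differentiating under the integral sign with respect to $a$,
$$\frac{dJ}{da} = \int_{0}^{\infty} - \frac{14 a}{\left(a^{2} + s^{2}\right)^{2}} \, ds = - \frac{7 \pi}{2 a^{2}},$$
so $\int_{0}^{\infty} \frac{7}{\left(a^{2} + s^{2}\right)^{2}} \, ds = \frac{7 \pi}{4 a^{3}}$.

Repeating — each differentiation of $1/(s^2+a^2)^j$ produces $-2ja/(s^2+a^2)^{j+1}$ — and dividing through by $-2ja$ at each step yields, after $2$ differentiations in total,
$$\int_{0}^{\infty} \frac{7}{\left(a^{2} + s^{2}\right)^{3}} \, ds = \frac{21 \pi}{16 a^{5}}.$$

Setting $a = \frac{5}{4}$:
$$I = \frac{1344 \pi}{3125}.$$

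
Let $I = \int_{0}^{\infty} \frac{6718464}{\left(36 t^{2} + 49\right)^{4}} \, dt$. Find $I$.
$\frac{174960 \pi}{823543}$

Recall the elementary integral
$$J(a) = \int_{0}^{\infty} \frac{4}{a^{2} + t^{2}} \, dt = \frac{2 \pi}{a}.$$

Differentiating under the integral sign with respect to $a$,
$$\frac{dJ}{da} = \int_{0}^{\infty} - \frac{8 a}{\left(a^{2} + t^{2}\right)^{2}} \, dt = - \frac{2 \pi}{a^{2}},$$
so $\int_{0}^{\infty} \frac{4}{\left(a^{2} + t^{2}\right)^{2}} \, dt = \frac{\pi}{a^{3}}$.

Repeating — each differentiation of $1/(t^2+a^2)^j$ produces $-2ja/(t^2+a^2)^{j+1}$ — and dividing through by $-2ja$ at each step yields, after $3$ differentiations in total,
$$\int_{0}^{\infty} \frac{4}{\left(a^{2} + t^{2}\right)^{4}} \, dt = \frac{5 \pi}{8 a^{7}}.$$

Setting $a = \frac{7}{6}$:
$$I = \frac{174960 \pi}{823543}.$$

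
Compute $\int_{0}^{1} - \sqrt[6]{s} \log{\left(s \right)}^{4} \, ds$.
$- \frac{186624}{16807}$

Consider the simpler parametrised integral
$$J(a) = \int_{0}^{1} - s^{a} \, ds = - \frac{1}{a + 1}.$$

Differentiating under the integral sign brings down a factor of $\ln s$:
$$\frac{dJ}{da} = \int_{0}^{1} - s^{a} \log{\left(s \right)} \, ds = \frac{1}{\left(a + 1\right)^{2}}.$$

Repeating $4$ times in total — each differentiation brings down another $\ln s$ — gives
$$\frac{d^{4}J}{da^{4}} = \int_{0}^{1} - s^{a} \log{\left(s \right)}^{4} \, ds = - \frac{24}{\left(a + 1\right)^{5}},$$
and the integrand here is exactly the target integrand, so $I = - \frac{24}{\left(a + 1\right)^{5}}$.

Setting $a = \frac{1}{6}$:
$$I = - \frac{186624}{16807}.$$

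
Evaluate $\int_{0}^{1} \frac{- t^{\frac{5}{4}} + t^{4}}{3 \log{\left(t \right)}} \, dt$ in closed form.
$\log{\left(\frac{\sqrt[3]{60}}{3} \right)}$

Replace the exponent $\frac{5}{4}$ by a parameter $a$: let $I(a) = \int_{0}^{1} \frac{t^{4} - t^{a}}{3 \log{\left(t \right)}} \, dt$.

Since $\dfrac{\partial}{\partial a}\,t^{a} = t^{a} \ln t$, the $\ln t$ in the denominator cancels and
$$\frac{dI}{da} = \int_{0}^{1} - \frac{1}{3} t^{a} \, dt = - \frac{1}{3} \left[\frac{t^{a+1}}{a+1}\right]_0^1 = - \frac{1}{3 a + 3}.$$

Integrating with respect to $a$ gives $I(a) = - \frac{\log{\left(a + 1 \right)}}{3} + \frac{\log{\left(5 \right)}}{3} + C$.

At $a = 4$ the integrand is identically $0$, so $I(4) = 0$. The closed form gives $0$, hence $C = 0$.

Setting $a = \frac{5}{4}$:
$$I = \log{\left(\frac{\sqrt[3]{60}}{3} \right)}.$$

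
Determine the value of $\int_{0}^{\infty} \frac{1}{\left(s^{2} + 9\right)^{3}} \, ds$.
$\frac{\pi}{1296}$

Recall the elementary integral
$$J(a) = \int_{0}^{\infty} \frac{1}{a^{2} + s^{2}} \, ds = \frac{\pi}{2 a}.$$

Differentiating under the integral sign with respect to $a$,
$$\frac{dJ}{da} = \int_{0}^{\infty} - \frac{2 a}{\left(a^{2} + s^{2}\right)^{2}} \, ds = - \frac{\pi}{2 a^{2}},$$
so $\int_{0}^{\infty} \frac{1}{\left(a^{2} + s^{2}\right)^{2}} \, ds = \frac{\pi}{4 a^{3}}$.

Repeating — each differentiation of $1/(s^2+a^2)^j$ produces $-2ja/(s^2+a^2)^{j+1}$ — and dividing through by $-2ja$ at each step yields, after $2$ differentiations in total,
$$\int_{0}^{\infty} \frac{1}{\left(a^{2} + s^{2}\right)^{3}} \, ds = \frac{3 \pi}{16 a^{5}}.$$

Setting $a = 3$:
$$I = \frac{\pi}{1296}.$$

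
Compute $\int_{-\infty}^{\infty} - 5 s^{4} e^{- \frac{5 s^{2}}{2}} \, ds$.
$- \frac{3 \sqrt{10} \sqrt{\pi}}{25}$

Begin with the known integral
$$J(a) = \int_{-\infty}^{\infty} - 5 e^{- a s^{2}} \, ds = - \frac{5 \sqrt{\pi}}{\sqrt{a}}.$$

Differentiating under the integral sign brings down a factor of $(-s^2)$:
$$\frac{dJ}{da} = \int_{-\infty}^{\infty} 5 s^{2} e^{- a s^{2}} \, ds = \frac{5 \sqrt{\pi}}{2 a^{\frac{3}{2}}}.$$

Repeating twice in total — each differentiation brings down another $(-s^2)$ — gives
$$\frac{d^{2}J}{da^{2}} = \int_{-\infty}^{\infty} - 5 s^{4} e^{- a s^{2}} \, ds = - \frac{15 \sqrt{\pi}}{4 a^{\frac{5}{2}}},$$
and the integrand here is exactly the target integrand, so $I = - \frac{15 \sqrt{\pi}}{4 a^{\frac{5}{2}}}$.

Setting $a = \frac{5}{2}$:
$$I = - \frac{3 \sqrt{10} \sqrt{\pi}}{25}.$$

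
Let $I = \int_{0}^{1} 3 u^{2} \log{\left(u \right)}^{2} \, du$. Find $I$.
$\frac{2}{9}$

Begin with the known integral
$$J(a) = \int_{0}^{1} 3 u^{a} \, du = \frac{3}{a + 1}.$$

Differentiating under the integral sign brings down a factor of $\ln u$:
$$\frac{dJ}{da} = \int_{0}^{1} 3 u^{a} \log{\left(u \right)} \, du = - \frac{3}{\left(a + 1\right)^{2}}.$$

Repeating twice in total — each differentiation brings down another $\ln u$ — gives
$$\frac{d^{2}J}{da^{2}} = \int_{0}^{1} 3 u^{a} \log{\left(u \right)}^{2} \, du = \frac{6}{\left(a + 1\right)^{3}},$$
and the integrand here is exactly the target integrand, so $I = \frac{6}{\left(a + 1\right)^{3}}$.

Setting $a = 2$:
$$I = \frac{2}{9}.$$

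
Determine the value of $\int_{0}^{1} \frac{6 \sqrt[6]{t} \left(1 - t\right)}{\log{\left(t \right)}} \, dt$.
$\log{\left(\frac{117649}{4826809} \right)}$

Replace the exponent $\frac{1}{6}$ by a parameter $a$: let $I(a) = \int_{0}^{1} \frac{6 \left(- t^{\frac{7}{6}} + t^{a}\right)}{\log{\left(t \right)}} \, dt$.

Since $\dfrac{\partial}{\partial a}\,t^{a} = t^{a} \ln t$, the $\ln t$ in the denominator cancels and
$$\frac{dI}{da} = \int_{0}^{1} 6 t^{a} \, dt = 6 \left[\frac{t^{a+1}}{a+1}\right]_0^1 = \frac{6}{a + 1}.$$

Integrating with respect to $a$ gives $I(a) = \log{\left(\frac{46656 \left(a + 1\right)^{6}}{4826809} \right)} + C$.

At $a = \frac{7}{6}$ the integrand is identically $0$, so $I(\frac{7}{6}) = 0$. The closed form gives $0$, hence $C = 0$.

Setting $a = \frac{1}{6}$:
$$I = \log{\left(\frac{117649}{4826809} \right)}.$$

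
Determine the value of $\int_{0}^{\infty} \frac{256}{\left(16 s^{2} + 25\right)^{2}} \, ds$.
$\frac{16 \pi}{125}$

Begin with the known result
$$J(a) = \int_{0}^{\infty} \frac{1}{a^{2} + s^{2}} \, ds = \frac{\pi}{2 a}.$$

Differentiating under the integral sign with respect to $a$,
$$\frac{dJ}{da} = \int_{0}^{\infty} - \frac{2 a}{\left(a^{2} + s^{2}\right)^{2}} \, ds = - \frac{\pi}{2 a^{2}},$$
so $\int_{0}^{\infty} \frac{1}{\left(a^{2} + s^{2}\right)^{2}} \, ds = \frac{\pi}{4 a^{3}}$.

Setting $a = \frac{5}{4}$:
$$I = \frac{16 \pi}{125}.$$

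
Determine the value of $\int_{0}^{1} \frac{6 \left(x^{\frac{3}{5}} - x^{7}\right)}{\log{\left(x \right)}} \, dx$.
$- \log{\left(15625 \right)}$

Consider the one-parameter family: let $I(a) = \int_{0}^{1} \frac{6 \left(- x^{7} + x^{a}\right)}{\log{\left(x \right)}} \, dx$.

Since $\dfrac{\partial}{\partial a}\,x^{a} = x^{a} \ln x$, the $\ln x$ in the denominator cancels and
$$\frac{dI}{da} = \int_{0}^{1} 6 x^{a} \, dx = 6 \left[\frac{x^{a+1}}{a+1}\right]_0^1 = \frac{6}{a + 1}.$$

Integrating with respect to $a$ gives $I(a) = \log{\left(\frac{\left(a + 1\right)^{6}}{262144} \right)} + C$.

At $a = 7$ the integrand is identically $0$, so $I(7) = 0$. The closed form gives $0$, hence $C = 0$.

Setting $a = \frac{3}{5}$:
$$I = - \log{\left(15625 \right)}.$$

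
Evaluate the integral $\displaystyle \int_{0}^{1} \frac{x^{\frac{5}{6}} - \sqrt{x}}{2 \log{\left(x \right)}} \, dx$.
$\log{\left(\frac{\sqrt{11}}{3} \right)}$

Introduce a parameter $a$ in the exponent: let $I(a) = \int_{0}^{1} \frac{x^{\frac{5}{6}} - x^{a}}{2 \log{\left(x \right)}} \, dx$.

Since $\dfrac{\partial}{\partial a}\,x^{a} = x^{a} \ln x$, the $\ln x$ in the denominator cancels and
$$\frac{dI}{da} = \int_{0}^{1} - \frac{1}{2} x^{a} \, dx = - \frac{1}{2} \left[\frac{x^{a+1}}{a+1}\right]_0^1 = - \frac{1}{2 a + 2}.$$

Integrating with respect to $a$ gives $I(a) = - \frac{\log{\left(a + 1 \right)}}{2} - \frac{\log{\left(6 \right)}}{2} + \frac{\log{\left(11 \right)}}{2} + C$.

At $a = \frac{5}{6}$ the integrand is identically $0$, so $I(\frac{5}{6}) = 0$. The closed form gives $0$, hence $C = 0$.

Setting $a = \frac{1}{2}$:
$$I = \log{\left(\frac{\sqrt{11}}{3} \right)}.$$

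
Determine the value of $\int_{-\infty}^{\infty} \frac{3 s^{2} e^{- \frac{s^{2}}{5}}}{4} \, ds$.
$\frac{15 \sqrt{5} \sqrt{\pi}}{8}$

Begin with the known integral
$$J(a) = \int_{-\infty}^{\infty} \frac{3 e^{- a s^{2}}}{4} \, ds = \frac{3 \sqrt{\pi}}{4 \sqrt{a}}.$$

Differentiating under the integral sign brings down a factor of $(-s^2)$:
$$\frac{dJ}{da} = \int_{-\infty}^{\infty} - \frac{3 s^{2} e^{- a s^{2}}}{4} \, ds = - \frac{3 \sqrt{\pi}}{8 a^{\frac{3}{2}}}.$$

The integral on the left is $-I$, so $I = \frac{3 \sqrt{\pi}}{8 a^{\frac{3}{2}}}$.

Setting $a = \frac{1}{5}$:
$$I = \frac{15 \sqrt{5} \sqrt{\pi}}{8}.$$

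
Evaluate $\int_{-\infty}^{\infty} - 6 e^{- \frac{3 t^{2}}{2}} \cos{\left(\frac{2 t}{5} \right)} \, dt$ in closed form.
$- \frac{2 \sqrt{6} \sqrt{\pi}}{e^{\frac{2}{75}}}$

Treat the cosine frequency as a parameter and define $I(b) = \int_{-\infty}^{\infty} - 6 e^{- \frac{3 t^{2}}{2}} \cos{\left(b t \right)} \, dt$.

Differentiating under the integral sign,
$$I'(b) = \int_{-\infty}^{\infty} 6 t e^{- \frac{3 t^{2}}{2}} \sin{\left(b t \right)} \, dt.$$

Integrate $\int_{-\infty}^{\infty} t \sin(b t)\, e^{- \frac{3 t^{2}}{2}}\, dt$ by parts with $u = \sin(b t)$ and $dv = t\, e^{- \frac{3 t^{2}}{2}}\, dt$, giving $v = - \frac{e^{- \frac{3 t^{2}}{2}}}{3}$. The boundary term vanishes and
$$\int_{-\infty}^{\infty} t \sin(b t)\, e^{- \frac{3 t^{2}}{2}}\, dt = \frac{b}{3} \int_{-\infty}^{\infty} \cos(b t)\, e^{- \frac{3 t^{2}}{2}}\, dt,$$
so $I'(b) = - \frac{b}{3}\, I(b)$.

This is a separable first-order ODE; solving with the initial condition $I(0) = \int_{-\infty}^{\infty} - 6 e^{- \frac{3 t^{2}}{2}}\,dt = - 2 \sqrt{6} \sqrt{\pi}$ gives
$$I(b) = - 2 \sqrt{6} \sqrt{\pi} e^{- \frac{b^{2}}{6}}.$$

Setting $b = \frac{2}{5}$:
$$I = - \frac{2 \sqrt{6} \sqrt{\pi}}{e^{\frac{2}{75}}}.$$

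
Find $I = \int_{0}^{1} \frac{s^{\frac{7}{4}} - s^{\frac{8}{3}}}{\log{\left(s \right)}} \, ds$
$\log{\left(\frac{3}{4} \right)}$

Replace the exponent $\frac{7}{4}$ by a parameter $a$: let $I(a) = \int_{0}^{1} \frac{- s^{\frac{8}{3}} + s^{a}}{\log{\left(s \right)}} \, ds$.

Since $\dfrac{\partial}{\partial a}\,s^{a} = s^{a} \ln s$, the $\ln s$ in the denominator cancels and
$$\frac{dI}{da} = \int_{0}^{1} s^{a} \, ds = \left[\frac{s^{a+1}}{a+1}\right]_0^1 = \frac{1}{a + 1}.$$

Integrating with respect to $a$ gives $I(a) = \log{\left(\frac{3 a}{11} + \frac{3}{11} \right)} + C$.

At $a = \frac{8}{3}$ the integrand is identically $0$, so $I(\frac{8}{3}) = 0$. The closed form gives $0$, hence $C = 0$.

Setting $a = \frac{7}{4}$:
$$I = \log{\left(\frac{3}{4} \right)}.$$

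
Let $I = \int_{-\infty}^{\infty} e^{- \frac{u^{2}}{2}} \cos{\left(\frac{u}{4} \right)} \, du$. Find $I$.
$\frac{\sqrt{2} \sqrt{\pi}}{e^{\frac{1}{32}}}$

Let $b$ denote the cosine frequency and define $I(b) = \int_{-\infty}^{\infty} e^{- \frac{u^{2}}{2}} \cos{\left(b u \right)} \, du$.

Differentiating under the integral sign,
$$I'(b) = \int_{-\infty}^{\infty} - u e^{- \frac{u^{2}}{2}} \sin{\left(b u \right)} \, du.$$

Integrate $\int_{-\infty}^{\infty} u \sin(b u)\, e^{- \frac{u^{2}}{2}}\, du$ by parts with $w = \sin(b u)$ and $dv = u\, e^{- \frac{u^{2}}{2}}\, du$, giving $v = - e^{- \frac{u^{2}}{2}}$. The boundary term vanishes and
$$\int_{-\infty}^{\infty} u \sin(b u)\, e^{- \frac{u^{2}}{2}}\, du = b \int_{-\infty}^{\infty} \cos(b u)\, e^{- \frac{u^{2}}{2}}\, du,$$
so $I'(b) = - b\, I(b)$.

This is a separable first-order ODE; solving with the initial condition $I(0) = \int_{-\infty}^{\infty} e^{- \frac{u^{2}}{2}}\,du = \sqrt{2} \sqrt{\pi}$ gives
$$I(b) = \sqrt{2} \sqrt{\pi} e^{- \frac{b^{2}}{2}}.$$

Setting $b = \frac{1}{4}$:
$$I = \frac{\sqrt{2} \sqrt{\pi}}{e^{\frac{1}{32}}}.$$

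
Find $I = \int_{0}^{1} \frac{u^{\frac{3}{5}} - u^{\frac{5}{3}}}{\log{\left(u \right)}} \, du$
$- \log{\left(5 \right)} + \log{\left(3 \right)}$

Replace the exponent $\frac{5}{3}$ by a parameter $a$: let $I(a) = \int_{0}^{1} \frac{u^{\frac{3}{5}} - u^{a}}{\log{\left(u \right)}} \, du$.

Since $\dfrac{\partial}{\partial a}\,u^{a} = u^{a} \ln u$, the $\ln u$ in the denominator cancels and
$$\frac{dI}{da} = \int_{0}^{1} -1 u^{a} \, du = -1 \left[\frac{u^{a+1}}{a+1}\right]_0^1 = - \frac{1}{a + 1}.$$

Integrating with respect to $a$ gives $I(a) = - \log{\left(\frac{5 a}{8} + \frac{5}{8} \right)} + C$.

At $a = \frac{3}{5}$ the integrand is identically $0$, so $I(\frac{3}{5}) = 0$. The closed form gives $0$, hence $C = 0$.

Setting $a = \frac{5}{3}$:
$$I = - \log{\left(5 \right)} + \log{\left(3 \right)}.$$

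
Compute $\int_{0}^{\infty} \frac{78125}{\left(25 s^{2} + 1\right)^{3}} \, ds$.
$\frac{46875 \pi}{16}$

Recall the elementary integral
$$J(a) = \int_{0}^{\infty} \frac{5}{a^{2} + s^{2}} \, ds = \frac{5 \pi}{2 a}.$$

Differentiating under the integral sign with respect to $a$,
$$\frac{dJ}{da} = \int_{0}^{\infty} - \frac{10 a}{\left(a^{2} + s^{2}\right)^{2}} \, ds = - \frac{5 \pi}{2 a^{2}},$$
so $\int_{0}^{\infty} \frac{5}{\left(a^{2} + s^{2}\right)^{2}} \, ds = \frac{5 \pi}{4 a^{3}}$.

Repeating — each differentiation of $1/(s^2+a^2)^j$ produces $-2ja/(s^2+a^2)^{j+1}$ — and dividing through by $-2ja$ at each step yields, after $2$ differentiations in total,
$$\int_{0}^{\infty} \frac{5}{\left(a^{2} + s^{2}\right)^{3}} \, ds = \frac{15 \pi}{16 a^{5}}.$$

Setting $a = \frac{1}{5}$:
$$I = \frac{46875 \pi}{16}.$$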